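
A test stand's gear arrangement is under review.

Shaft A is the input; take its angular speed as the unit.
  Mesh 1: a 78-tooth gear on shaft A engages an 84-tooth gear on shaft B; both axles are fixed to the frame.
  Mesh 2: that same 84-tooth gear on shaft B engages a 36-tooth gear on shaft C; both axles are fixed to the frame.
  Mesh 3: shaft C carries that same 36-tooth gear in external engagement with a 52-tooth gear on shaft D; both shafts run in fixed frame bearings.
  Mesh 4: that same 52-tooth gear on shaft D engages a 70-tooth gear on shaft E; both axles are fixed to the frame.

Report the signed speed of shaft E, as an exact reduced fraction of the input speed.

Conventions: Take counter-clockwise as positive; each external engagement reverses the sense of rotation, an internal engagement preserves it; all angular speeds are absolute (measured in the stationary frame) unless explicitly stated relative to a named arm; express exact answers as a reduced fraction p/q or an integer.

39/35

4-mesh fixed-axis compound train (all bearings frame-fixed)
mesh 1 [78T→84T]: |ω|/ω_in = 1×78/84 = 13/14, sense flips to −
mesh 2 [84T→36T]: |ω|/ω_in = (13/14)×84/36 = 13/6, sense flips to +
mesh 3 [36T→52T]: |ω|/ω_in = (13/6)×36/52 = 3/2, sense flips to −
mesh 4 [52T→70T]: |ω|/ω_in = (3/2)×52/70 = 39/35, sense flips to +
signed output speed (× input speed) = 39/35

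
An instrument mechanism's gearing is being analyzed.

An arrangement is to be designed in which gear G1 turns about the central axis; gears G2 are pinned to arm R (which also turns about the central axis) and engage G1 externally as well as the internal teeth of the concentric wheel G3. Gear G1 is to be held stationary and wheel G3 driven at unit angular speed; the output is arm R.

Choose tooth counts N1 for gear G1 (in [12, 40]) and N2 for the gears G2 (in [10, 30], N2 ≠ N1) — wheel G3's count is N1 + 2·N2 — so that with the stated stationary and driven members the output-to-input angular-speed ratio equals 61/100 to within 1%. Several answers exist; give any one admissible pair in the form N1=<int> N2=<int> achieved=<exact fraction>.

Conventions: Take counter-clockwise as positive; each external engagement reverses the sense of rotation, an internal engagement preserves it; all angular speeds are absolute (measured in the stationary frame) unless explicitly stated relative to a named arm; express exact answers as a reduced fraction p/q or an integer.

planetary set to be sized for 61/100 (Willis relation)
Willis with ω_sun = 0: ω_arm/ω_ring = N3/(N1+N3); set equal to 61/100  ⇒  N3/N1 = (61/100)/(1 − 61/100) = 61/39
N3 = N1 + 2·N2  ⇒  N2/N1 = (N3/N1 − 1)/2 = (61/39 − 1)/2 = 11/39
smallest multiple with N1 ≥ 12 and N2 ≥ 10: k = 1  ⇒  N1 = 1·39 = 39, N2 = 1·11 = 11 (N1 ≤ 40, N2 ≤ 30, N2 ≠ N1 ✓), N3 = 39 + 2·11 = 61
check: N3/(N1+N3) with N1 = 39, N3 = 61 gives 61/100; |achieved − target| = 0 ≤ 61/10000 ✓

N1=39 N2=11 achieved=61/100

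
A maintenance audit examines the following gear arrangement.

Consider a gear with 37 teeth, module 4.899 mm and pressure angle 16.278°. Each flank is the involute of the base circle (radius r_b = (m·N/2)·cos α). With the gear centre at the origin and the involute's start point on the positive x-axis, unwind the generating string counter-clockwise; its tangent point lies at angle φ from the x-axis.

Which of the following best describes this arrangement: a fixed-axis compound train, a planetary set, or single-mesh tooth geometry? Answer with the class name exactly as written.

single-mesh tooth geometry

class = single-mesh tooth geometry [base-circle involute, m = 4.899, 37T]
classification: single-mesh tooth geometry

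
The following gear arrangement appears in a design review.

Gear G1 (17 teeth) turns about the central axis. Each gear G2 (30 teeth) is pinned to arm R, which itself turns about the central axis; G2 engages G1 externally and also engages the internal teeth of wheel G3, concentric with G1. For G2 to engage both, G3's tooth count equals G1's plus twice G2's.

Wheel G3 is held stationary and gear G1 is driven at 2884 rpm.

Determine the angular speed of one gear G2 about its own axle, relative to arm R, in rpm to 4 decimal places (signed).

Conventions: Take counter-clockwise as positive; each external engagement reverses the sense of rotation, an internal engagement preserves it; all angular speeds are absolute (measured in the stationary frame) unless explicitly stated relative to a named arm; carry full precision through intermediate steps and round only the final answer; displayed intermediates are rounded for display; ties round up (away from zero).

-1338.7078 rpm

topology: planetary set — G1 17T / G2 30T / G3 77T, arm = carrier (Willis)
normalise by the input: solve with ω_sun = 1, then scale by 2884 rpm
ring teeth: 17 + 2·30 = 77
17(ω_sun−ω_arm) = −77(ω_ring−ω_arm),  ω_ring = 0, ω_sun = 1
17(1−ω_arm) = −77(0−ω_arm)  ⇒  94·ω_arm = 17  ⇒  ω_arm = 17/94
sun–planet mesh: 17·(1−17/94) = −30·(ω_p−ω_arm)  ⇒  ω_p−ω_arm = -1309/2820
scale: ω_p−ω_arm = -1309/2820 × 2884 rpm = -1338.7078 rpm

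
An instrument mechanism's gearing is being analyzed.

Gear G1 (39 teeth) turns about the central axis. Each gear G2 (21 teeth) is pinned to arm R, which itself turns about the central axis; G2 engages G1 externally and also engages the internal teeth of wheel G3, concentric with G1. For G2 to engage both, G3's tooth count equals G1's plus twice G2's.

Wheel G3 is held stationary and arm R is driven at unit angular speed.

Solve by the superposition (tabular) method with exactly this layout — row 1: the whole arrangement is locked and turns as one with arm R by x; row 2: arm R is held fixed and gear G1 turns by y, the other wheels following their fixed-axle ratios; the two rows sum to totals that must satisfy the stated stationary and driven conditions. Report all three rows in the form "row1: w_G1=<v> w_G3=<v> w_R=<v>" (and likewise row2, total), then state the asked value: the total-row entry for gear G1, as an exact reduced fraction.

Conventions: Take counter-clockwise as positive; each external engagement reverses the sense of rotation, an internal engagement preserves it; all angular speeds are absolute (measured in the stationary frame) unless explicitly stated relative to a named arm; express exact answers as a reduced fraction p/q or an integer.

topology: planetary set — G1 39T / G2 21T / G3 81T, arm = carrier (Willis)
row 1: whole set turns with the arm by x
superposition row 2 [arm held]: sun y, ring −(39/81)·y, arm 0
boundary: total ω_ring = x − (39/81)·y = 0 and total ω_arm = x = 1  ⇒  y = 27/13, x = 1
row 2 ring = −(39/81)·27/13 = -1
totals (row 1 + row 2): sun 1 + 27/13 = 40/13, ring 1 + (-1) = 0, arm 1 + 0 = 1
asked cell (total, sun) = 40/13

row1: w_G1=1 w_G3=1 w_R=1
row2: w_G1=27/13 w_G3=-1 w_R=0
total: w_G1=40/13 w_G3=0 w_R=1
asked value: 40/13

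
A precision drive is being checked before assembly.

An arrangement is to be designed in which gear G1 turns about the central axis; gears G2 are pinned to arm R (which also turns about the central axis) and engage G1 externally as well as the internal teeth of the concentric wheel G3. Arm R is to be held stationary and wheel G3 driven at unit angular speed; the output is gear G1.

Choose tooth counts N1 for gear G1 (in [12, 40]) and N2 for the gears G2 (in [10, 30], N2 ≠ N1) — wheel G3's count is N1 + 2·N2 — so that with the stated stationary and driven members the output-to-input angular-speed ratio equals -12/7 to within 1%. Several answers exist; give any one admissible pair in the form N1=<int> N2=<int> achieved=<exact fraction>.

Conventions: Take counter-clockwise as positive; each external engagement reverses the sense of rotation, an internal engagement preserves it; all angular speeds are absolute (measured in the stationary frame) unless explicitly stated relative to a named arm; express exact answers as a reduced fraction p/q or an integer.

planetary set to be sized for -12/7 (Willis relation)
Willis with ω_arm = 0: ω_sun/ω_ring = −N3/N1; set equal to -12/7  ⇒  N3/N1 = −(-12/7) = 12/7
N3 = N1 + 2·N2  ⇒  N2/N1 = (N3/N1 − 1)/2 = (12/7 − 1)/2 = 5/14
smallest multiple with N1 ≥ 12 and N2 ≥ 10: k = 2  ⇒  N1 = 2·14 = 28, N2 = 2·5 = 10 (N1 ≤ 40, N2 ≤ 30, N2 ≠ N1 ✓), N3 = 28 + 2·10 = 48
check: −N3/N1 with N1 = 28, N3 = 48 gives -12/7; |achieved − target| = 0 ≤ 3/175 ✓

N1=28 N2=10 achieved=-12/7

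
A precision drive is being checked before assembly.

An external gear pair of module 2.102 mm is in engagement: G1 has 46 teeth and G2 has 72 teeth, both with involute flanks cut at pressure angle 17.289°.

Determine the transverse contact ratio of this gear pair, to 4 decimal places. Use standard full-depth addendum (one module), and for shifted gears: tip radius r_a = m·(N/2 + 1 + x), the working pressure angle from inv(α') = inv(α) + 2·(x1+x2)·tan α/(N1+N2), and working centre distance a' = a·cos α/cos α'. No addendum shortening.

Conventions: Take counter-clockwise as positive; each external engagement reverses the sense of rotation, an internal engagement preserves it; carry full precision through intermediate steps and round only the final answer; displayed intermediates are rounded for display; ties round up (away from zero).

1.9464

topology: single-mesh involute geometry — m = 2.102, 46T/72T pair
base radii: r_b1 = 46.161625, r_b2 = 72.252978
tip radii: r_a1 = 50.448000, r_a2 = 77.774000
no profile shift: α' = α, a' = a
action lengths: √(r_a1²−r_b1²) = 20.349572, √(r_a2²−r_b2²) = 28.780240
base pitch p_b = π·m·cos α = 6.305262
CR = (20.349572 + 28.780240 − 124.018000·sin 17.28900°)/6.305262 = 1.946423
contact ratio ≈ 1.9464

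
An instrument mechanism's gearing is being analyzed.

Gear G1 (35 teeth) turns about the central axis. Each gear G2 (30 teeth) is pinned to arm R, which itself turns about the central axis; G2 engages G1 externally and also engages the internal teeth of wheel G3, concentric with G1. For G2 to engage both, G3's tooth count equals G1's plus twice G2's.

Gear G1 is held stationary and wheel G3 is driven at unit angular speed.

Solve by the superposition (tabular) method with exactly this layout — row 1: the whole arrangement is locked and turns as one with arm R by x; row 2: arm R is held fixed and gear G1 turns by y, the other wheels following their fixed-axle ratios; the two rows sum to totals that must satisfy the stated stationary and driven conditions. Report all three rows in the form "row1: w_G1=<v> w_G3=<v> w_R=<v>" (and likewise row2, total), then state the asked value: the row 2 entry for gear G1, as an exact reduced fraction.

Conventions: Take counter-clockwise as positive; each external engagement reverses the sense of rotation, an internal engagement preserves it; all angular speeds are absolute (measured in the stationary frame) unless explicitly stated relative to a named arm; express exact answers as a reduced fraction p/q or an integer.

class = planetary set [G3 = 35+2·30 = 95; Willis about the carrier]
row 1: whole set turns with the arm by x
row 2: sun turns y, ring = −(35/95)·y, arm 0
boundary: total ω_sun = x + y = 0 and total ω_ring = x − (35/95)·y = 1  ⇒  y = -19/26, x = 19/26
row 2 ring = −(35/95)·(-19/26) = 7/26
totals (row 1 + row 2): sun 19/26 + (-19/26) = 0, ring 19/26 + 7/26 = 1, arm 19/26 + 0 = 19/26
asked cell (row2, sun) = -19/26

row1: w_G1=19/26 w_G3=19/26 w_R=19/26
row2: w_G1=-19/26 w_G3=7/26 w_R=0
total: w_G1=0 w_G3=1 w_R=19/26
asked value: -19/26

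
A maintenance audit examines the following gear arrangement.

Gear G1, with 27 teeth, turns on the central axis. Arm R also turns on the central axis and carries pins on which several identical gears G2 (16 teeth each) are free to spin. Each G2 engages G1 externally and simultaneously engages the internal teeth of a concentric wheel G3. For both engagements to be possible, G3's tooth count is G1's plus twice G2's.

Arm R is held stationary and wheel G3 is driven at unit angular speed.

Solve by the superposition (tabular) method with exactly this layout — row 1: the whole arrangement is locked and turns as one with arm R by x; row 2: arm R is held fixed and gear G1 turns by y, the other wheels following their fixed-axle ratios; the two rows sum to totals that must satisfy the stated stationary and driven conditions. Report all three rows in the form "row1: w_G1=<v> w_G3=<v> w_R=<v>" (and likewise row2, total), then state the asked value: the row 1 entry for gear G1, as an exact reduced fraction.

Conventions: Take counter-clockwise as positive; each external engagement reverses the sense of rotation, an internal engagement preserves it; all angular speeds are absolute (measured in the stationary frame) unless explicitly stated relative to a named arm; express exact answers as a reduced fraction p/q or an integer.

row1: w_G1=0 w_G3=0 w_R=0
row2: w_G1=-59/27 w_G3=1 w_R=0
total: w_G1=-59/27 w_G3=1 w_R=0
asked value: 0

class = planetary set [G3 = 27+2·16 = 59; Willis about the carrier]
row 1 (train locked, turned with arm): all members turn x
row 2: sun turns y, ring = −(27/59)·y, arm 0
boundary: total ω_arm = x = 0 and total ω_ring = x − (27/59)·y = 1  ⇒  y = -59/27, x = 0
row 2 ring = −(27/59)·(-59/27) = 1
totals (row 1 + row 2): sun 0 + (-59/27) = -59/27, ring 0 + 1 = 1, arm 0 + 0 = 0
asked cell (row1, sun) = 0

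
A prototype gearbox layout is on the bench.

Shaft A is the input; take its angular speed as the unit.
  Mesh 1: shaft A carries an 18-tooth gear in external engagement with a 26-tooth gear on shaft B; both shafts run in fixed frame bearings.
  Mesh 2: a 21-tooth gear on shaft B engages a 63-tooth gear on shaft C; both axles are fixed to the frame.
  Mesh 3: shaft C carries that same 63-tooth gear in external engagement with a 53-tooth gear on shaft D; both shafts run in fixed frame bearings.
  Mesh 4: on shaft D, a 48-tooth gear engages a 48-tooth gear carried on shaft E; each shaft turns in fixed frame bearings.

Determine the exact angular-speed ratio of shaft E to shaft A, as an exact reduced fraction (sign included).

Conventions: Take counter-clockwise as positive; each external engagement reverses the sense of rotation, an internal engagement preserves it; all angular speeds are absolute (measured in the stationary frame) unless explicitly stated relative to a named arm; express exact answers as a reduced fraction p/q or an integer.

class = fixed-axis compound train [4 meshes; 4 ratios multiply, 4 sense flips]
mesh 1 [18T→26T]: running ratio 9/13, sense −
mesh 2 [21T→63T]: running ratio 3/13, sense +
mesh 3 [63T→53T]: running ratio 189/689, sense −
mesh 4 [48T→48T]: running ratio 189/689, sense +
ω_out/ω_in = 189/689

189/689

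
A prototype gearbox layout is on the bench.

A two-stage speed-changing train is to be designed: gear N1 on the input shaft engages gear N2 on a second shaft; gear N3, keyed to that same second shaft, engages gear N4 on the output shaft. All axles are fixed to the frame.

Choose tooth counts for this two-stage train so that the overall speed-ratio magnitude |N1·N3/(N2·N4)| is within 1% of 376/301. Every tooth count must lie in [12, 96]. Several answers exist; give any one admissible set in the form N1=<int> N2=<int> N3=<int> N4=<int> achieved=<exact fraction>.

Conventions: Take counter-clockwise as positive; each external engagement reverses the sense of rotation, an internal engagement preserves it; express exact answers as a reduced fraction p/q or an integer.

N1=16 N2=14 N3=47 N4=43 achieved=376/301

class = fixed-axis compound train [2-stage, 376/301 wanted]
target = 376/301 in lowest terms: an exact hit needs N1·N3 = k·376 and N2·N4 = k·301 for one integer k, every count in [12, 96]; additionally prefer no 1:1 stage (N1 ≠ N2, N3 ≠ N4)
k = 1: no 1:1-free in-range split of k·376 and k·301 into factor pairs; take k = 2
k = 2: N1·N3 = 752 = 16·47, N2·N4 = 602 = 14·43
achieved = 16·47/(14·43) = 376/301; |achieved − target| = 0 ≤ 94/7525 ✓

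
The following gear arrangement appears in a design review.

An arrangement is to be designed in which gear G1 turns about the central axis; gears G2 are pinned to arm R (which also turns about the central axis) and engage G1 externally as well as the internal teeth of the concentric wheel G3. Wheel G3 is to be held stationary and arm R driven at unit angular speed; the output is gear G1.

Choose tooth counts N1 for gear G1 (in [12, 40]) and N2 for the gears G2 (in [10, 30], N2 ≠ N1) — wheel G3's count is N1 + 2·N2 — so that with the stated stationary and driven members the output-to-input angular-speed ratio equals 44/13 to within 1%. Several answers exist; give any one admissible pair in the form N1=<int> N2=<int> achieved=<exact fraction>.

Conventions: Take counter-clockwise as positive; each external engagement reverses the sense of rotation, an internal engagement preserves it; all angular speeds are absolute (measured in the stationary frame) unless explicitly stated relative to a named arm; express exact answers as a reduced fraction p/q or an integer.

N1=26 N2=18 achieved=44/13

topology: planetary set — design target 44/13, arm = carrier (Willis)
Willis with ω_ring = 0: ω_sun/ω_arm = (N1+N3)/N1; set equal to 44/13  ⇒  N3/N1 = 44/13 − 1 = 31/13
N3 = N1 + 2·N2  ⇒  N2/N1 = (N3/N1 − 1)/2 = (31/13 − 1)/2 = 9/13
smallest multiple with N1 ≥ 12 and N2 ≥ 10: k = 2  ⇒  N1 = 2·13 = 26, N2 = 2·9 = 18 (N1 ≤ 40, N2 ≤ 30, N2 ≠ N1 ✓), N3 = 26 + 2·18 = 62
check: (N1+N3)/N1 with N1 = 26, N3 = 62 gives 44/13; |achieved − target| = 0 ≤ 11/325 ✓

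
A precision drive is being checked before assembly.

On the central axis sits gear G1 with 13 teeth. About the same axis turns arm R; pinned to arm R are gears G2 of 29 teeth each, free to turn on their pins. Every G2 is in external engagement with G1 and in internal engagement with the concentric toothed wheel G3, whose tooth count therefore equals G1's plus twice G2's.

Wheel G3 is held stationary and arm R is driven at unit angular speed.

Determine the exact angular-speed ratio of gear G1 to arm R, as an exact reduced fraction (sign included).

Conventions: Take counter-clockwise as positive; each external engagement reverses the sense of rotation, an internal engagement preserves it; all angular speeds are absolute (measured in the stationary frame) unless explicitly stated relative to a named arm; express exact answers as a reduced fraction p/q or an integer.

84/13

recognized (axles ride arm R): planetary set, 13/29/71 teeth
ring teeth: 13 + 2·29 = 71
13(ω_sun−ω_arm) = −71(ω_ring−ω_arm),  ω_ring = 0, ω_arm = 1
ω_sun = 1 − (71/13)(0−1) = 84/13
ω_out/ω_in = 84/13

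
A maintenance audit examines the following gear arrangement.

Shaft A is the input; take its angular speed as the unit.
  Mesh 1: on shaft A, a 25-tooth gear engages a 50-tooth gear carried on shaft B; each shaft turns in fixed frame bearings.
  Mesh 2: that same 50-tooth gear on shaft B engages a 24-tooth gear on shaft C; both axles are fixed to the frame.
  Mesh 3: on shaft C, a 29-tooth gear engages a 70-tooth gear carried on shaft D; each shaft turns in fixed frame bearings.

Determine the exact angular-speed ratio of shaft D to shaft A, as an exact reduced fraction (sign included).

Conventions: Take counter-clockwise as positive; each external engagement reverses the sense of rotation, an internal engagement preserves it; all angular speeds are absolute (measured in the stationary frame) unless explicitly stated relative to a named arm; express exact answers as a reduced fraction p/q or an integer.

-145/336

class = fixed-axis compound train [3 meshes; 3 ratios multiply, 3 sense flips]
mesh 1 [25T→50T]: running ratio 1/2, sense −
mesh 2 [50T→24T]: running ratio 25/24, sense +
mesh 3 [29T→70T]: running ratio 145/336, sense −
ω_out/ω_in = -145/336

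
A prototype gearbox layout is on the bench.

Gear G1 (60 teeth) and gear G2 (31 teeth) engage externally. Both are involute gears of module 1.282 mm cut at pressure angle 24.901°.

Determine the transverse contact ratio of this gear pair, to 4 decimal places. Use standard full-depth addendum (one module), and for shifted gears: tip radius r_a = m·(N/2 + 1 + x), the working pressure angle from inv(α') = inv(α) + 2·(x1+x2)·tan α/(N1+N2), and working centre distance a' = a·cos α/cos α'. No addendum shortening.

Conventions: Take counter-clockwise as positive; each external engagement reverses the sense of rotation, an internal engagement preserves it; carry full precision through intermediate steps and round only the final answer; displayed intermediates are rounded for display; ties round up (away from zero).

1.5195

single-mesh involute tooth geometry (60T engaging 31T at module 1.282)
base radii: r_b1 = 34.884630, r_b2 = 18.023726
tip radii: r_a1 = 39.742000, r_a2 = 21.153000
no profile shift: α' = α, a' = a
action lengths: √(r_a1²−r_b1²) = 19.039148, √(r_a2²−r_b2²) = 11.072250
base pitch p_b = π·m·cos α = 3.653110
CR = (19.039148 + 11.072250 − 58.331000·sin 24.90100°)/3.653110 = 1.519537
contact ratio ≈ 1.5195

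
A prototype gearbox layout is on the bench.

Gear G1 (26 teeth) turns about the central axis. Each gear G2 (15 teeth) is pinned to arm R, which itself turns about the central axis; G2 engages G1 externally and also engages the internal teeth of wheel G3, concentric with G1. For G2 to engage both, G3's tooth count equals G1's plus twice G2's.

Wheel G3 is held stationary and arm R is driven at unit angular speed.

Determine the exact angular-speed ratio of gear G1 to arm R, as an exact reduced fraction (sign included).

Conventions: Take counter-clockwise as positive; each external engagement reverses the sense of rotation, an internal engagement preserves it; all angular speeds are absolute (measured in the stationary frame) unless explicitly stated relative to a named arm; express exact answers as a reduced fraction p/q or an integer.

recognized (axles ride arm R): planetary set, 26/15/56 teeth
ring teeth: 26 + 2·15 = 56
26(ω_sun−ω_arm) = −56(ω_ring−ω_arm),  ω_ring = 0, ω_arm = 1
ω_sun = 1 − (56/26)(0−1) = 41/13
ω_out/ω_in = 41/13

41/13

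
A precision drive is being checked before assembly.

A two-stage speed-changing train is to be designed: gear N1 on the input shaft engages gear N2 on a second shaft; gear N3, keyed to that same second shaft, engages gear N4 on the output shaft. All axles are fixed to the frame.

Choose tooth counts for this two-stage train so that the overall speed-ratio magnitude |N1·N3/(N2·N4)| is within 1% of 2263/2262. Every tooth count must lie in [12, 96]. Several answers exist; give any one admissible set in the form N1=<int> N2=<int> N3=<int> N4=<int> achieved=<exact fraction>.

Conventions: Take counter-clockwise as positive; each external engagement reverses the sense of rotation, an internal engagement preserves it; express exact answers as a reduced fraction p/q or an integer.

N1=31 N2=26 N3=73 N4=87 achieved=2263/2262

class = fixed-axis compound train [2-stage, 2263/2262 wanted]
target = 2263/2262 in lowest terms: an exact hit needs N1·N3 = k·2263 and N2·N4 = k·2262 for one integer k, every count in [12, 96]; additionally prefer no 1:1 stage (N1 ≠ N2, N3 ≠ N4)
k = 1: N1·N3 = 2263 = 31·73, N2·N4 = 2262 = 26·87
achieved = 31·73/(26·87) = 2263/2262; |achieved − target| = 0 ≤ 2263/226200 ✓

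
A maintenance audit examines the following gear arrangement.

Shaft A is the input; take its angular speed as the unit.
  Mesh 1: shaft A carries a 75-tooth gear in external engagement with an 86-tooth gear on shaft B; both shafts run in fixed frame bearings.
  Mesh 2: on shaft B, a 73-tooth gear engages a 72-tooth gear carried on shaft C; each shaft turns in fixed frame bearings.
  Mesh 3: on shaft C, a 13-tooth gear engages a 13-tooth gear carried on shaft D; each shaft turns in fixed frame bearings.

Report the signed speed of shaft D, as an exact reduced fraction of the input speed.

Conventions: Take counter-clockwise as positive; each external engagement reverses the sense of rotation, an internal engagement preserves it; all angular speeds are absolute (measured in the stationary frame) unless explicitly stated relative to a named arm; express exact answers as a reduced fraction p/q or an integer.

3-mesh fixed-axis compound train (all bearings frame-fixed)
mesh 1 [75T→86T]: |ω|/ω_in = 1×75/86 = 75/86, sense flips to −
mesh 2 [73T→72T]: |ω|/ω_in = (75/86)×73/72 = 1825/2064, sense flips to +
mesh 3 [13T→13T]: |ω|/ω_in = (1825/2064)×13/13 = 1825/2064, sense flips to −
signed output speed (× input speed) = -1825/2064

-1825/2064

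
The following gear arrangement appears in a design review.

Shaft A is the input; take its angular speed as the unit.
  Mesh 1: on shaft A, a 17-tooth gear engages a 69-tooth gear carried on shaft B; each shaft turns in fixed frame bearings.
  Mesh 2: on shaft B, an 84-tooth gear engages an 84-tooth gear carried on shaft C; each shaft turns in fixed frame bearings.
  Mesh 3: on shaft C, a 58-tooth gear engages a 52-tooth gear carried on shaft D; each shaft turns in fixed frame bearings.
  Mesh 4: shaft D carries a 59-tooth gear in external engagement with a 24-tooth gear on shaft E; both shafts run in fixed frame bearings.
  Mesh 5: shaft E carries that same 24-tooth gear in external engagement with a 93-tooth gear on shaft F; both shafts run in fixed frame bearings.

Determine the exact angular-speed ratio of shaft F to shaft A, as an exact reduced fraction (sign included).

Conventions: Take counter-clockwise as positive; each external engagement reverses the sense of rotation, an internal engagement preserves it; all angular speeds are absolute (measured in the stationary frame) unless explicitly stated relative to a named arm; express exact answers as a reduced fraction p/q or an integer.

class = fixed-axis compound train [5 meshes; 5 ratios multiply, 5 sense flips]
mesh 1 [17T→69T]: running ratio 17/69, sense −
mesh 2 [84T→84T]: running ratio 17/69, sense +
mesh 3 [58T→52T]: running ratio 493/1794, sense −
mesh 4 [59T→24T]: running ratio 29087/43056, sense +
mesh 5 [24T→93T]: running ratio 29087/166842, sense −
ω_out/ω_in = -29087/166842

-29087/166842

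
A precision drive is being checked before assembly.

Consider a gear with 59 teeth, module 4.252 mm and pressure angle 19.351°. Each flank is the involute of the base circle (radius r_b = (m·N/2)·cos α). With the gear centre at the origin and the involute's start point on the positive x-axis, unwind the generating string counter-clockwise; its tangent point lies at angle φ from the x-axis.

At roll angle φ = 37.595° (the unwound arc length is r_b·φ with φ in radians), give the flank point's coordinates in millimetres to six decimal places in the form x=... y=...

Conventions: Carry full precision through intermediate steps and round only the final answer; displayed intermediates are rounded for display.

x=141.147272 y=10.672018

class = single-mesh tooth geometry [base-circle involute, m = 4.252, 59T]
pitch radius r_p = m·N/2 = 4.252·59/2 = 125.434000
base radius r_b = r_p·cos α = 125.434000·cos 19.351° = 118.347779
roll angle φ = 37.595° = 0.65615653 rad
x = r_b·(cos φ + φ·sin φ) = 141.147272
y = r_b·(sin φ − φ·cos φ) = 10.672018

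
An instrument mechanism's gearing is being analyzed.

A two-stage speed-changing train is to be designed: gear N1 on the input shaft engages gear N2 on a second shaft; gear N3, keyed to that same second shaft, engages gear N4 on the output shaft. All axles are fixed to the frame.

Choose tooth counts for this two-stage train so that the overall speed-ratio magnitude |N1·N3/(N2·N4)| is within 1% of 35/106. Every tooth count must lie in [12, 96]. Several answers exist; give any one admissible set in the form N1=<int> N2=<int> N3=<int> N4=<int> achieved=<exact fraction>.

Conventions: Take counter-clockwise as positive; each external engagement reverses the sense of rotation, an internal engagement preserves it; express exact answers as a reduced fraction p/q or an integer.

N1=14 N2=12 N3=15 N4=53 achieved=35/106

class = fixed-axis compound train [2-stage, 35/106 wanted]
target = 35/106 in lowest terms: an exact hit needs N1·N3 = k·35 and N2·N4 = k·106 for one integer k, every count in [12, 96]; additionally prefer no 1:1 stage (N1 ≠ N2, N3 ≠ N4)
k = 1…5: no 1:1-free in-range split of k·35 and k·106 into factor pairs; take k = 6
k = 6: N1·N3 = 210 = 14·15, N2·N4 = 636 = 12·53
achieved = 14·15/(12·53) = 35/106; |achieved − target| = 0 ≤ 7/2120 ✓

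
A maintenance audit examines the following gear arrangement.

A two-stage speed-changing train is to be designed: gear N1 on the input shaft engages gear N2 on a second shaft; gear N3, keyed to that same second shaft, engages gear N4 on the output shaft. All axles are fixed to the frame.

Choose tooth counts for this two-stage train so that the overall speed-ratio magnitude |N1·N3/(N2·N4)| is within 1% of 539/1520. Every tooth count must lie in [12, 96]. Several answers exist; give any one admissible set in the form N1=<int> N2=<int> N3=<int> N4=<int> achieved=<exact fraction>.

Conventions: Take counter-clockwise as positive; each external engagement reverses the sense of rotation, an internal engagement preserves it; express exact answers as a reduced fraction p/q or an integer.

design class (target 539/1520): fixed-axis compound train
target = 539/1520 in lowest terms: an exact hit needs N1·N3 = k·539 and N2·N4 = k·1520 for one integer k, every count in [12, 96]; additionally prefer no 1:1 stage (N1 ≠ N2, N3 ≠ N4)
k = 1: no 1:1-free in-range split of k·539 and k·1520 into factor pairs; take k = 2
k = 2: N1·N3 = 1078 = 14·77, N2·N4 = 3040 = 32·95
achieved = 14·77/(32·95) = 539/1520; |achieved − target| = 0 ≤ 539/152000 ✓

N1=14 N2=32 N3=77 N4=95 achieved=539/1520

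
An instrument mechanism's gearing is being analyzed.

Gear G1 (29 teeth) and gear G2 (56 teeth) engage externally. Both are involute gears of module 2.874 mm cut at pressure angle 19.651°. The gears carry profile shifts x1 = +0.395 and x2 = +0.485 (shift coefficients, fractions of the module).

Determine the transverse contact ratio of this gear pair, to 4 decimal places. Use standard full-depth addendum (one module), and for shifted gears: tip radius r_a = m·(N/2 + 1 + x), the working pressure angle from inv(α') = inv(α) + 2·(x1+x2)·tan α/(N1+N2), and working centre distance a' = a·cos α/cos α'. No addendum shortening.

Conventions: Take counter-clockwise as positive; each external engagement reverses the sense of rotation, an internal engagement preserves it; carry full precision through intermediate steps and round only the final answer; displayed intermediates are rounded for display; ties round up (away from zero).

1.6056

topology: single-mesh involute geometry — m = 2.874, 29T/56T pair
base radii: r_b1 = 39.245901, r_b2 = 75.785189
tip radii: r_a1 = 45.682230, r_a2 = 84.739890
inv(α') = inv(19.651°) + 2·(+0.395+0.485)·tan α/(29+56) = 0.02150644  ⇒  α' = 22.49731°
a' = a·cos α / cos α' = 122.1450·cos 19.651°/cos 22.49731° = 124.506338
action lengths: √(r_a1²−r_b1²) = 23.380020, √(r_a2²−r_b2²) = 37.913772
base pitch p_b = π·m·cos α = 8.503078
CR = (23.380020 + 37.913772 − 124.506338·sin 22.49731°)/8.503078 = 1.605615
contact ratio ≈ 1.6056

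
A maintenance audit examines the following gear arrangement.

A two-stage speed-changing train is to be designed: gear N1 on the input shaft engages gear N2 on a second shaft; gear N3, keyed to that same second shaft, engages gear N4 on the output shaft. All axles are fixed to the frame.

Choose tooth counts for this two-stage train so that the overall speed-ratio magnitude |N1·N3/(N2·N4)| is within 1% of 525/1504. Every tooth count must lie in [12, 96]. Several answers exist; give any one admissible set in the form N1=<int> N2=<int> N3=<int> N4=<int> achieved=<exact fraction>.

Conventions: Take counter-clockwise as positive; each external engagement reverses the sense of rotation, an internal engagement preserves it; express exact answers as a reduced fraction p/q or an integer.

N1=15 N2=16 N3=35 N4=94 achieved=525/1504

design class (target 525/1504): fixed-axis compound train
target = 525/1504 in lowest terms: an exact hit needs N1·N3 = k·525 and N2·N4 = k·1504 for one integer k, every count in [12, 96]; additionally prefer no 1:1 stage (N1 ≠ N2, N3 ≠ N4)
k = 1: N1·N3 = 525 = 15·35, N2·N4 = 1504 = 16·94
achieved = 15·35/(16·94) = 525/1504; |achieved − target| = 0 ≤ 21/6016 ✓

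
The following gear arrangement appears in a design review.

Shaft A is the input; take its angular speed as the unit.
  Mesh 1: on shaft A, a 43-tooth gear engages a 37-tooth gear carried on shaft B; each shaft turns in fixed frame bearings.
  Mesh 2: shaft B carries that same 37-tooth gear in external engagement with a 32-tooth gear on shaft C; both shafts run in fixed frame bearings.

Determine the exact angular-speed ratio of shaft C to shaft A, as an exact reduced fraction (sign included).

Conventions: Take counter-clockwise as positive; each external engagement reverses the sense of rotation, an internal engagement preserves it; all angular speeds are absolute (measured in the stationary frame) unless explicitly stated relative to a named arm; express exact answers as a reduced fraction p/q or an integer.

43/32

class = fixed-axis compound train [2 meshes; 2 ratios multiply, 2 sense flips]
mesh 1 [43T→37T]: running ratio 43/37, sense −
mesh 2 [37T→32T]: running ratio 43/32, sense +
ω_out/ω_in = 43/32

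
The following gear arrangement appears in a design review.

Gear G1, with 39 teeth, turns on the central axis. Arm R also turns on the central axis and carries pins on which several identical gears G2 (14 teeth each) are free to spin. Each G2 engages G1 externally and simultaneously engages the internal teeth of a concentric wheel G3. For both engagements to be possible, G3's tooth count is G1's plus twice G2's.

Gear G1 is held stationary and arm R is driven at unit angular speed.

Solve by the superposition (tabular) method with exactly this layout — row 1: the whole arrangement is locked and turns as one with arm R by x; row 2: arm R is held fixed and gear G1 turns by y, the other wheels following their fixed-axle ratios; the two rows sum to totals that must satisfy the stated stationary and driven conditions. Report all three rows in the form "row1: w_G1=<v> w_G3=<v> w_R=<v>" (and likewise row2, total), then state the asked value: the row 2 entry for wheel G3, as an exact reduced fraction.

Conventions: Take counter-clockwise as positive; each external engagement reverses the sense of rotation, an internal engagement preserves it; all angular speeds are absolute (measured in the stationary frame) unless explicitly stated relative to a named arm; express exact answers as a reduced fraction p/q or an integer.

recognized (axles ride arm R): planetary set, 39/14/67 teeth
row 1 (train locked, turned with arm): all members turn x
row 2 — arm fixed, fixed-axis ratios: sun y, ring −(39/67)·y, arm 0
boundary: total ω_sun = x + y = 0 and total ω_arm = x = 1  ⇒  y = -1, x = 1
row 2 ring = −(39/67)·(-1) = 39/67
totals (row 1 + row 2): sun 1 + (-1) = 0, ring 1 + 39/67 = 106/67, arm 1 + 0 = 1
asked cell (row2, ring) = 39/67

row1: w_G1=1 w_G3=1 w_R=1
row2: w_G1=-1 w_G3=39/67 w_R=0
total: w_G1=0 w_G3=106/67 w_R=1
asked value: 39/67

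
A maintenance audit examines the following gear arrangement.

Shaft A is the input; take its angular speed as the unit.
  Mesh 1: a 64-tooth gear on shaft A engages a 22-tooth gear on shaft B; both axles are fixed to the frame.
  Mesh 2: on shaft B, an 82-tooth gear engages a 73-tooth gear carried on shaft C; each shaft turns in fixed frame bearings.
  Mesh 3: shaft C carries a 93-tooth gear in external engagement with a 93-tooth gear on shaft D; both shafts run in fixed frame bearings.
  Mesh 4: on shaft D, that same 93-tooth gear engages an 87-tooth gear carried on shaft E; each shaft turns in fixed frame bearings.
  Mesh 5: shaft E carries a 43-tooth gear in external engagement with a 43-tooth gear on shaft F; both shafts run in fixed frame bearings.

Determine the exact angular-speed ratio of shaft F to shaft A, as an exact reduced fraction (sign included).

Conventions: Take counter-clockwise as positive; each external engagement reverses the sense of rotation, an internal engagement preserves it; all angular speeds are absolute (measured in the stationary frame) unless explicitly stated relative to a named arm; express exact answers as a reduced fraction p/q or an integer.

-81344/23287

class = fixed-axis compound train [5 meshes; 5 ratios multiply, 5 sense flips]
mesh 1 [64T→22T]: running ratio 32/11, sense −
mesh 2 [82T→73T]: running ratio 2624/803, sense +
mesh 3 [93T→93T]: running ratio 2624/803, sense −
mesh 4 [93T→87T]: running ratio 81344/23287, sense +
mesh 5 [43T→43T]: running ratio 81344/23287, sense −
ω_out/ω_in = -81344/23287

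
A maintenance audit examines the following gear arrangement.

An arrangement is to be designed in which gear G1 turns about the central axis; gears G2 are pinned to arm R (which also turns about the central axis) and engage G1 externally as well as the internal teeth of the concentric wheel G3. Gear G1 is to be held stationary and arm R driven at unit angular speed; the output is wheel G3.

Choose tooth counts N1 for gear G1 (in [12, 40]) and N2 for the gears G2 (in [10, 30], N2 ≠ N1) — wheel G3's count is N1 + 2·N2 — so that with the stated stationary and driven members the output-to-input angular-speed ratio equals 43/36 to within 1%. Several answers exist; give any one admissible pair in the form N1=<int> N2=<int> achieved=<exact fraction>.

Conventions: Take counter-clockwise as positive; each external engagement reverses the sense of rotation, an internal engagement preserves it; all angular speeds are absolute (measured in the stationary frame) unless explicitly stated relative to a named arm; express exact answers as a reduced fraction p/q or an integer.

class = planetary set [ratio 43/36 wanted; Willis about the carrier]
Willis with ω_sun = 0: ω_ring/ω_arm = (N1+N3)/N3; set equal to 43/36  ⇒  N3/N1 = 1/(43/36 − 1) = 36/7
N3 = N1 + 2·N2  ⇒  N2/N1 = (N3/N1 − 1)/2 = (36/7 − 1)/2 = 29/14
smallest multiple with N1 ≥ 12 and N2 ≥ 10: k = 1  ⇒  N1 = 1·14 = 14, N2 = 1·29 = 29 (N1 ≤ 40, N2 ≤ 30, N2 ≠ N1 ✓), N3 = 14 + 2·29 = 72
check: (N1+N3)/N3 with N1 = 14, N3 = 72 gives 43/36; |achieved − target| = 0 ≤ 43/3600 ✓

N1=14 N2=29 achieved=43/36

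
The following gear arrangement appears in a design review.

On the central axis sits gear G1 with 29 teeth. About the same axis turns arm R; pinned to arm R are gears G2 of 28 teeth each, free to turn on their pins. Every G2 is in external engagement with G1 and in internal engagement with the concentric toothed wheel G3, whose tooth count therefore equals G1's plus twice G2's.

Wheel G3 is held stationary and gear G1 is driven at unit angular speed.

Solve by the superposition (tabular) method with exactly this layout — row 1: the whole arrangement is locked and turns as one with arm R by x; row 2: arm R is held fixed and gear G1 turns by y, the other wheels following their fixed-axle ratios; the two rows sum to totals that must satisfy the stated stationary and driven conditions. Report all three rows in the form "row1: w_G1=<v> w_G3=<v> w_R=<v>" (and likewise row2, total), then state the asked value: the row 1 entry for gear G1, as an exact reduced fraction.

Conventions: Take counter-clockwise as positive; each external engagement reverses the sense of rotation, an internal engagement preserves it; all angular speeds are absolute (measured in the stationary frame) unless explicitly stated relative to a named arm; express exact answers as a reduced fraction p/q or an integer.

row1: w_G1=29/114 w_G3=29/114 w_R=29/114
row2: w_G1=85/114 w_G3=-29/114 w_R=0
total: w_G1=1 w_G3=0 w_R=29/114
asked value: 29/114

recognized (axles ride arm R): planetary set, 29/28/85 teeth
row 1: whole set turns with the arm by x
superposition row 2 [arm held]: sun y, ring −(29/85)·y, arm 0
boundary: total ω_ring = x − (29/85)·y = 0 and total ω_sun = x + y = 1  ⇒  y = 85/114, x = 29/114
row 2 ring = −(29/85)·85/114 = -29/114
totals (row 1 + row 2): sun 29/114 + 85/114 = 1, ring 29/114 + (-29/114) = 0, arm 29/114 + 0 = 29/114
asked cell (row1, sun) = 29/114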